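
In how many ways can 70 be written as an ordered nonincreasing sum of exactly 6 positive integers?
p(70, 6 parts) = 26207

Partitions of n into exactly k parts are in bijection with partitions of n − k into at most k parts (subtract 1 from each part). So p(70, exactly 6) = p(64, parts ≤ 6). Computing via the recurrence p(m, j) = p(m, j−1) + p(m−j, j) gives 26207.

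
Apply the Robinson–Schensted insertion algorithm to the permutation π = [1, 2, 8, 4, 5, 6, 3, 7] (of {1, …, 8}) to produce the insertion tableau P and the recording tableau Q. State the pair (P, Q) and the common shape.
P = [1, 2, 3, 5, 6, 7] / [4] / [8];  Q = [1, 2, 3, 5, 6, 8] / [4] / [7];  common shape = (6, 1, 1)

Row-insert the values π_1, π_2, … into P one at a time, bumping the leftmost entry strictly greater than the inserted value down to the next row. The recording tableau Q records, in position (i, j), the step at which that cell was added to P.
  Insert 1 (step 1): P = [1];  Q = [1]
  Insert 2 (step 2): P = [1, 2];  Q = [1, 2]
  Insert 8 (step 3): P = [1, 2, 8];  Q = [1, 2, 3]
  Insert 4 (step 4): P = [1, 2, 4] / [8];  Q = [1, 2, 3] / [4]
  Insert 5 (step 5): P = [1, 2, 4, 5] / [8];  Q = [1, 2, 3, 5] / [4]
  Insert 6 (step 6): P = [1, 2, 4, 5, 6] / [8];  Q = [1, 2, 3, 5, 6] / [4]
  Insert 3 (step 7): P = [1, 2, 3, 5, 6] / [4] / [8];  Q = [1, 2, 3, 5, 6] / [4] / [7]
  Insert 7 (step 8): P = [1, 2, 3, 5, 6, 7] / [4] / [8];  Q = [1, 2, 3, 5, 6, 8] / [4] / [7]
Final shape: (6, 1, 1).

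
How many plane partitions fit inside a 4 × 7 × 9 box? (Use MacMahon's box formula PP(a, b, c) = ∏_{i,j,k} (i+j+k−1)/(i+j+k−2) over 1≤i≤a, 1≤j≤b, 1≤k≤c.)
PP(4, 7, 9) = 10323075958624

Evaluate the triple product over i = 1..4, j = 1..7, k = 1..9. The factors are (2/1) · (3/2) · (4/3) · (5/4) · (6/5) · (7/6) · (8/7) · (9/8) · … (252 factors total). The numerators and denominators telescope so the product is an integer; carrying out the multiplication exactly gives PP(4, 7, 9) = 10323075958624.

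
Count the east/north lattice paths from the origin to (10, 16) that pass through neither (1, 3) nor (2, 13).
Number of paths = 3311990

Inclusion–exclusion. Total paths: C(26, 10) = 5311735. Through P₁: C(4, 1)·C(22, 9) = 1989680. Through P₂: C(15, 2)·C(11, 8) = 17325. Since P₁ is strictly southwest of P₂, a monotone path through both must visit P₁ then P₂; paths through both = C(4, 1)·C(11, 1)·C(11, 8) = 7260. Avoid both = 5311735 − 1989680 − 17325 + 7260 = 3311990.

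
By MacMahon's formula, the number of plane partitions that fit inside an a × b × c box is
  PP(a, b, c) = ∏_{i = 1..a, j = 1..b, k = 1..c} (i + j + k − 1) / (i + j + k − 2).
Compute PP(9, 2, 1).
PP(9, 2, 1) = 55

Evaluate the triple product over i = 1..9, j = 1..2, k = 1..1. The factors are (2/1) · (3/2) · (3/2) · (4/3) · (4/3) · (5/4) · (5/4) · (6/5) · … (18 factors total). The numerators and denominators telescope so the product is an integer; carrying out the multiplication exactly gives PP(9, 2, 1) = 55.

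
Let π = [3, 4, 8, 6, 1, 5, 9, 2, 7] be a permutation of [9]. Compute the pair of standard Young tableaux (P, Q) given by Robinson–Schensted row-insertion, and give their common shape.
P = [1, 2, 5, 7] / [3, 4, 9] / [6] / [8];  Q = [1, 2, 3, 7] / [4, 6, 9] / [5] / [8];  common shape = (4, 3, 1, 1)

Row-insert the values π_1, π_2, … into P one at a time, bumping the leftmost entry strictly greater than the inserted value down to the next row. The recording tableau Q records, in position (i, j), the step at which that cell was added to P.
  Insert 3 (step 1): P = [3];  Q = [1]
  Insert 4 (step 2): P = [3, 4];  Q = [1, 2]
  Insert 8 (step 3): P = [3, 4, 8];  Q = [1, 2, 3]
  Insert 6 (step 4): P = [3, 4, 6] / [8];  Q = [1, 2, 3] / [4]
  Insert 1 (step 5): P = [1, 4, 6] / [3] / [8];  Q = [1, 2, 3] / [4] / [5]
  Insert 5 (step 6): P = [1, 4, 5] / [3, 6] / [8];  Q = [1, 2, 3] / [4, 6] / [5]
  Insert 9 (step 7): P = [1, 4, 5, 9] / [3, 6] / [8];  Q = [1, 2, 3, 7] / [4, 6] / [5]
  Insert 2 (step 8): P = [1, 2, 5, 9] / [3, 4] / [6] / [8];  Q = [1, 2, 3, 7] / [4, 6] / [5] / [8]
  Insert 7 (step 9): P = [1, 2, 5, 7] / [3, 4, 9] / [6] / [8];  Q = [1, 2, 3, 7] / [4, 6, 9] / [5] / [8]
Final shape: (4, 3, 1, 1).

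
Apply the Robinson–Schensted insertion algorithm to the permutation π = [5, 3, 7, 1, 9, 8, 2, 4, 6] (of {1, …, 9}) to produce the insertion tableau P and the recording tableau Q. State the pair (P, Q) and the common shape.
P = [1, 2, 4, 6] / [3, 7, 8] / [5, 9];  Q = [1, 3, 5, 9] / [2, 6, 8] / [4, 7];  common shape = (4, 3, 2)

Row-insert the values π_1, π_2, … into P one at a time, bumping the leftmost entry strictly greater than the inserted value down to the next row. The recording tableau Q records, in position (i, j), the step at which that cell was added to P.
  Insert 5 (step 1): P = [5];  Q = [1]
  Insert 3 (step 2): P = [3] / [5];  Q = [1] / [2]
  Insert 7 (step 3): P = [3, 7] / [5];  Q = [1, 3] / [2]
  Insert 1 (step 4): P = [1, 7] / [3] / [5];  Q = [1, 3] / [2] / [4]
  Insert 9 (step 5): P = [1, 7, 9] / [3] / [5];  Q = [1, 3, 5] / [2] / [4]
  Insert 8 (step 6): P = [1, 7, 8] / [3, 9] / [5];  Q = [1, 3, 5] / [2, 6] / [4]
  Insert 2 (step 7): P = [1, 2, 8] / [3, 7] / [5, 9];  Q = [1, 3, 5] / [2, 6] / [4, 7]
  Insert 4 (step 8): P = [1, 2, 4] / [3, 7, 8] / [5, 9];  Q = [1, 3, 5] / [2, 6, 8] / [4, 7]
  Insert 6 (step 9): P = [1, 2, 4, 6] / [3, 7, 8] / [5, 9];  Q = [1, 3, 5, 9] / [2, 6, 8] / [4, 7]
Final shape: (4, 3, 2).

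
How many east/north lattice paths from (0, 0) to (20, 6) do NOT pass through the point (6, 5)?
Number of paths = 223300

Total paths from (0, 0) to (20, 6): C(26, 20) = 230230. Paths through (6, 5): (paths (0, 0) → (6, 5)) × (paths (6, 5) → (20, 6)) = C(11, 6) · C(15, 14) = 462 · 15 = 6930. Avoidance count = 230230 − 6930 = 223300.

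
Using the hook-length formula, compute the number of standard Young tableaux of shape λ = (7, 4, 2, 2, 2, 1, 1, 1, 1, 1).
# SYT of shape (7, 4, 2, 2, 2, 1, 1, 1, 1, 1) = 746876130

Hook-length formula: f^λ = n! / Π hook(c), product over all cells c of the Young diagram. For λ = (7, 4, 2, 2, 2, 1, 1, 1, 1, 1), n = 22 boxes. Hook lengths by row (left-to-right, top-to-bottom): [16, 10, 6, 5, 3, 2, 1]; [12, 6, 2, 1]; [9, 3]; [8, 2]; [7, 1]; [5]; [4]; [3]; [2]; [1]. Product of hooks = 1504935936000. So f^λ = 22! / 1504935936000 = 1124000727777607680000 / 1504935936000 = 746876130.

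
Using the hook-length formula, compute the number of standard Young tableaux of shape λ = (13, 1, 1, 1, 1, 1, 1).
# SYT of shape (13, 1, 1, 1, 1, 1, 1) = 18564

Hook-length formula: f^λ = n! / Π hook(c), product over all cells c of the Young diagram. For λ = (13, 1, 1, 1, 1, 1, 1), n = 19 boxes. Hook lengths by row (left-to-right, top-to-bottom): [19, 12, 11, 10, 9, 8, 7, 6, 5, 4, 3, 2, 1]; [6]; [5]; [4]; [3]; [2]; [1]. Product of hooks = 6552741888000. So f^λ = 19! / 6552741888000 = 121645100408832000 / 6552741888000 = 18564.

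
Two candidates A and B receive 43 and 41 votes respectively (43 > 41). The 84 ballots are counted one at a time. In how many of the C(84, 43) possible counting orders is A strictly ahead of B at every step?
Strict-lead orderings = 39044429911904443959240

Total orderings of the 84 votes with 43 for A: C(84, 43) = 1639866056299986646288080. By the Bertrand ballot formula (Cycle Lemma / reflection principle), the number of orderings in which A is strictly ahead of B throughout is (p − q)/(p + q) · C(p + q, p) = (43 − 41)/(43 + 41) · 1639866056299986646288080 = 39044429911904443959240.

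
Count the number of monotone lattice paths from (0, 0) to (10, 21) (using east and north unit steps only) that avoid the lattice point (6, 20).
Number of paths = 43201015

Total paths from (0, 0) to (10, 21): C(31, 10) = 44352165. Paths through (6, 20): (paths (0, 0) → (6, 20)) × (paths (6, 20) → (10, 21)) = C(26, 6) · C(5, 4) = 230230 · 5 = 1151150. Avoidance count = 44352165 − 1151150 = 43201015.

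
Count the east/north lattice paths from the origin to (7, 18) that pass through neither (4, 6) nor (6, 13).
Number of paths = 267718

Inclusion–exclusion. Total paths: C(25, 7) = 480700. Through P₁: C(10, 4)·C(15, 3) = 95550. Through P₂: C(19, 6)·C(6, 1) = 162792. Since P₁ is strictly southwest of P₂, a monotone path through both must visit P₁ then P₂; paths through both = C(10, 4)·C(9, 2)·C(6, 1) = 45360. Avoid both = 480700 − 95550 − 162792 + 45360 = 267718.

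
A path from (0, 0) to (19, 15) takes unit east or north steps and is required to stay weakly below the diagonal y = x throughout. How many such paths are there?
Number of paths = 463991880

By the reflection principle (André's argument), the number of monotone paths to (19, 15) with n ≤ m that never go above y = x is C(34, 19) − C(34, 20) = 1855967520 − 1391975640 = 463991880.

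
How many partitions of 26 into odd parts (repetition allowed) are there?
p_odd(26) = 165

Enumerate partitions using only odd parts via the recurrence o(n, m) = o(n, m−2) + o(n−m, m) over odd m, starting from the largest odd part ≤ n. This gives p_odd(26) = 165. (Euler's theorem: equals the count of distinct-part partitions.)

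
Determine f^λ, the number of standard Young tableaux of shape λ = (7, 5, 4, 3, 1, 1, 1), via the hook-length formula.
# SYT of shape (7, 5, 4, 3, 1, 1, 1) = 4021640700

Hook-length formula: f^λ = n! / Π hook(c), product over all cells c of the Young diagram. For λ = (7, 5, 4, 3, 1, 1, 1), n = 22 boxes. Hook lengths by row (left-to-right, top-to-bottom): [13, 9, 8, 6, 4, 2, 1]; [10, 6, 5, 3, 1]; [8, 4, 3, 1]; [6, 2, 1]; [3]; [2]; [1]. Product of hooks = 279488102400. So f^λ = 22! / 279488102400 = 1124000727777607680000 / 279488102400 = 4021640700.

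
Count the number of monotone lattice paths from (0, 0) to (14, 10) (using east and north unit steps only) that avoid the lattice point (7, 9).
Number of paths = 1869736

Total paths from (0, 0) to (14, 10): C(24, 14) = 1961256. Paths through (7, 9): (paths (0, 0) → (7, 9)) × (paths (7, 9) → (14, 10)) = C(16, 7) · C(8, 7) = 11440 · 8 = 91520. Avoidance count = 1961256 − 91520 = 1869736.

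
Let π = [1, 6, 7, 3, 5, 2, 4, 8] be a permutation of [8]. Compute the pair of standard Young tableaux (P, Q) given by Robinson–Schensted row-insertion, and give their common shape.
P = [1, 2, 4, 8] / [3, 5] / [6, 7];  Q = [1, 2, 3, 8] / [4, 5] / [6, 7];  common shape = (4, 2, 2)

Row-insert the values π_1, π_2, … into P one at a time, bumping the leftmost entry strictly greater than the inserted value down to the next row. The recording tableau Q records, in position (i, j), the step at which that cell was added to P.
  Insert 1 (step 1): P = [1];  Q = [1]
  Insert 6 (step 2): P = [1, 6];  Q = [1, 2]
  Insert 7 (step 3): P = [1, 6, 7];  Q = [1, 2, 3]
  Insert 3 (step 4): P = [1, 3, 7] / [6];  Q = [1, 2, 3] / [4]
  Insert 5 (step 5): P = [1, 3, 5] / [6, 7];  Q = [1, 2, 3] / [4, 5]
  Insert 2 (step 6): P = [1, 2, 5] / [3, 7] / [6];  Q = [1, 2, 3] / [4, 5] / [6]
  Insert 4 (step 7): P = [1, 2, 4] / [3, 5] / [6, 7];  Q = [1, 2, 3] / [4, 5] / [6, 7]
  Insert 8 (step 8): P = [1, 2, 4, 8] / [3, 5] / [6, 7];  Q = [1, 2, 3, 8] / [4, 5] / [6, 7]
Final shape: (4, 2, 2).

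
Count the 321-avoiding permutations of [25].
C_25 = 4861946401452

These 321-avoiding permutations are counted by the Catalan number C_n = (1/(n + 1)) · C(2n, n). For n = 25: C_25 = (1/26) · C(50, 25) = 126410606437752/26 = 4861946401452.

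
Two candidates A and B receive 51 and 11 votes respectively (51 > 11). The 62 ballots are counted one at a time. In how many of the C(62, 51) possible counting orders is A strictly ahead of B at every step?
Strict-lead orderings = 327916982640

Total orderings of the 62 votes with 51 for A: C(62, 51) = 508271323092. By the Bertrand ballot formula (Cycle Lemma / reflection principle), the number of orderings in which A is strictly ahead of B throughout is (p − q)/(p + q) · C(p + q, p) = (51 − 11)/(51 + 11) · 508271323092 = 327916982640.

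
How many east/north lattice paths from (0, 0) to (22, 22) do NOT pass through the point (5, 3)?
Number of paths = 1622639154120

Total paths from (0, 0) to (22, 22): C(44, 22) = 2104098963720. Paths through (5, 3): (paths (0, 0) → (5, 3)) × (paths (5, 3) → (22, 22)) = C(8, 5) · C(36, 17) = 56 · 8597496600 = 481459809600. Avoidance count = 2104098963720 − 481459809600 = 1622639154120.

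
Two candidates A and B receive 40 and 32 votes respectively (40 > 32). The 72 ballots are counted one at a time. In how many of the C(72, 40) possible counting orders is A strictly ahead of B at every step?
Strict-lead orderings = 31691044710711201662

Total orderings of the 72 votes with 40 for A: C(72, 40) = 285219402396400814958. By the Bertrand ballot formula (Cycle Lemma / reflection principle), the number of orderings in which A is strictly ahead of B throughout is (p − q)/(p + q) · C(p + q, p) = (40 − 32)/(40 + 32) · 285219402396400814958 = 31691044710711201662.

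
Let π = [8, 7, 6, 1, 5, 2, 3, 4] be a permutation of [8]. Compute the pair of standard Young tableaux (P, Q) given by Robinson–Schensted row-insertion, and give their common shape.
P = [1, 2, 3, 4] / [5] / [6] / [7] / [8];  Q = [1, 5, 7, 8] / [2] / [3] / [4] / [6];  common shape = (4, 1, 1, 1, 1)

Row-insert the values π_1, π_2, … into P one at a time, bumping the leftmost entry strictly greater than the inserted value down to the next row. The recording tableau Q records, in position (i, j), the step at which that cell was added to P.
  Insert 8 (step 1): P = [8];  Q = [1]
  Insert 7 (step 2): P = [7] / [8];  Q = [1] / [2]
  Insert 6 (step 3): P = [6] / [7] / [8];  Q = [1] / [2] / [3]
  Insert 1 (step 4): P = [1] / [6] / [7] / [8];  Q = [1] / [2] / [3] / [4]
  Insert 5 (step 5): P = [1, 5] / [6] / [7] / [8];  Q = [1, 5] / [2] / [3] / [4]
  Insert 2 (step 6): P = [1, 2] / [5] / [6] / [7] / [8];  Q = [1, 5] / [2] / [3] / [4] / [6]
  Insert 3 (step 7): P = [1, 2, 3] / [5] / [6] / [7] / [8];  Q = [1, 5, 7] / [2] / [3] / [4] / [6]
  Insert 4 (step 8): P = [1, 2, 3, 4] / [5] / [6] / [7] / [8];  Q = [1, 5, 7, 8] / [2] / [3] / [4] / [6]
Final shape: (4, 1, 1, 1, 1).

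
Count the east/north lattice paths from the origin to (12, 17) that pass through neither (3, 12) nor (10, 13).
Number of paths = 33878635

Inclusion–exclusion. Total paths: C(29, 12) = 51895935. Through P₁: C(15, 3)·C(14, 9) = 910910. Through P₂: C(23, 10)·C(6, 2) = 17160990. Since P₁ is strictly southwest of P₂, a monotone path through both must visit P₁ then P₂; paths through both = C(15, 3)·C(8, 7)·C(6, 2) = 54600. Avoid both = 51895935 − 910910 − 17160990 + 54600 = 33878635.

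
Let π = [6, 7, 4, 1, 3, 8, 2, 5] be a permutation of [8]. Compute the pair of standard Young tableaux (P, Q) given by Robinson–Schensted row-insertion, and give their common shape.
P = [1, 2, 5] / [3, 7, 8] / [4] / [6];  Q = [1, 2, 6] / [3, 5, 8] / [4] / [7];  common shape = (3, 3, 1, 1)

Row-insert the values π_1, π_2, … into P one at a time, bumping the leftmost entry strictly greater than the inserted value down to the next row. The recording tableau Q records, in position (i, j), the step at which that cell was added to P.
  Insert 6 (step 1): P = [6];  Q = [1]
  Insert 7 (step 2): P = [6, 7];  Q = [1, 2]
  Insert 4 (step 3): P = [4, 7] / [6];  Q = [1, 2] / [3]
  Insert 1 (step 4): P = [1, 7] / [4] / [6];  Q = [1, 2] / [3] / [4]
  Insert 3 (step 5): P = [1, 3] / [4, 7] / [6];  Q = [1, 2] / [3, 5] / [4]
  Insert 8 (step 6): P = [1, 3, 8] / [4, 7] / [6];  Q = [1, 2, 6] / [3, 5] / [4]
  Insert 2 (step 7): P = [1, 2, 8] / [3, 7] / [4] / [6];  Q = [1, 2, 6] / [3, 5] / [4] / [7]
  Insert 5 (step 8): P = [1, 2, 5] / [3, 7, 8] / [4] / [6];  Q = [1, 2, 6] / [3, 5, 8] / [4] / [7]
Final shape: (3, 3, 1, 1).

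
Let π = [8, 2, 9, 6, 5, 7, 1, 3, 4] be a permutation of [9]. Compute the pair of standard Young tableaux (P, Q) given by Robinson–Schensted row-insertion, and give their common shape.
P = [1, 3, 4] / [2, 5, 7] / [6, 9] / [8];  Q = [1, 3, 6] / [2, 4, 9] / [5, 8] / [7];  common shape = (3, 3, 2, 1)

Row-insert the values π_1, π_2, … into P one at a time, bumping the leftmost entry strictly greater than the inserted value down to the next row. The recording tableau Q records, in position (i, j), the step at which that cell was added to P.
  Insert 8 (step 1): P = [8];  Q = [1]
  Insert 2 (step 2): P = [2] / [8];  Q = [1] / [2]
  Insert 9 (step 3): P = [2, 9] / [8];  Q = [1, 3] / [2]
  Insert 6 (step 4): P = [2, 6] / [8, 9];  Q = [1, 3] / [2, 4]
  Insert 5 (step 5): P = [2, 5] / [6, 9] / [8];  Q = [1, 3] / [2, 4] / [5]
  Insert 7 (step 6): P = [2, 5, 7] / [6, 9] / [8];  Q = [1, 3, 6] / [2, 4] / [5]
  Insert 1 (step 7): P = [1, 5, 7] / [2, 9] / [6] / [8];  Q = [1, 3, 6] / [2, 4] / [5] / [7]
  Insert 3 (step 8): P = [1, 3, 7] / [2, 5] / [6, 9] / [8];  Q = [1, 3, 6] / [2, 4] / [5, 8] / [7]
  Insert 4 (step 9): P = [1, 3, 4] / [2, 5, 7] / [6, 9] / [8];  Q = [1, 3, 6] / [2, 4, 9] / [5, 8] / [7]
Final shape: (3, 3, 2, 1).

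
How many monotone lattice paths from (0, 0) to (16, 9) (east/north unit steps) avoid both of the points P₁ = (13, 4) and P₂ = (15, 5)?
Number of paths = 1867875

Inclusion–exclusion. Total paths: C(25, 16) = 2042975. Through P₁: C(17, 13)·C(8, 3) = 133280. Through P₂: C(20, 15)·C(5, 1) = 77520. Since P₁ is strictly southwest of P₂, a monotone path through both must visit P₁ then P₂; paths through both = C(17, 13)·C(3, 2)·C(5, 1) = 35700. Avoid both = 2042975 − 133280 − 77520 + 35700 = 1867875.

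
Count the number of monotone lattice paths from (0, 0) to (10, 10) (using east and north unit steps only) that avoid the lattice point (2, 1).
Number of paths = 111826

Total paths from (0, 0) to (10, 10): C(20, 10) = 184756. Paths through (2, 1): (paths (0, 0) → (2, 1)) × (paths (2, 1) → (10, 10)) = C(3, 2) · C(17, 8) = 3 · 24310 = 72930. Avoidance count = 184756 − 72930 = 111826.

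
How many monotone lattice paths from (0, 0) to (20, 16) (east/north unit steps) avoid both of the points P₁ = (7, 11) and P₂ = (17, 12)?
Number of paths = 5231098593

Inclusion–exclusion. Total paths: C(36, 20) = 7307872110. Through P₁: C(18, 7)·C(18, 13) = 272668032. Through P₂: C(29, 17)·C(7, 3) = 1816357725. Since P₁ is strictly southwest of P₂, a monotone path through both must visit P₁ then P₂; paths through both = C(18, 7)·C(11, 10)·C(7, 3) = 12252240. Avoid both = 7307872110 − 272668032 − 1816357725 + 12252240 = 5231098593.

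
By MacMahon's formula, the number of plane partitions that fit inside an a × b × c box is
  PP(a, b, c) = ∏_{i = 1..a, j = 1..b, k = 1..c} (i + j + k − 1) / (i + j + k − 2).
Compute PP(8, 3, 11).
PP(8, 3, 11) = 4783805983320

Evaluate the triple product over i = 1..8, j = 1..3, k = 1..11. The factors are (2/1) · (3/2) · (4/3) · (5/4) · (6/5) · (7/6) · (8/7) · (9/8) · … (264 factors total). The numerators and denominators telescope so the product is an integer; carrying out the multiplication exactly gives PP(8, 3, 11) = 4783805983320.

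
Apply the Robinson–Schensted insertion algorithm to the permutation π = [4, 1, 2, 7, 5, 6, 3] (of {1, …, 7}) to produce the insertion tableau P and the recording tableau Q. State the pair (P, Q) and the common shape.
P = [1, 2, 3, 6] / [4, 5] / [7];  Q = [1, 3, 4, 6] / [2, 5] / [7];  common shape = (4, 2, 1)

Row-insert the values π_1, π_2, … into P one at a time, bumping the leftmost entry strictly greater than the inserted value down to the next row. The recording tableau Q records, in position (i, j), the step at which that cell was added to P.
  Insert 4 (step 1): P = [4];  Q = [1]
  Insert 1 (step 2): P = [1] / [4];  Q = [1] / [2]
  Insert 2 (step 3): P = [1, 2] / [4];  Q = [1, 3] / [2]
  Insert 7 (step 4): P = [1, 2, 7] / [4];  Q = [1, 3, 4] / [2]
  Insert 5 (step 5): P = [1, 2, 5] / [4, 7];  Q = [1, 3, 4] / [2, 5]
  Insert 6 (step 6): P = [1, 2, 5, 6] / [4, 7];  Q = [1, 3, 4, 6] / [2, 5]
  Insert 3 (step 7): P = [1, 2, 3, 6] / [4, 5] / [7];  Q = [1, 3, 4, 6] / [2, 5] / [7]
Final shape: (4, 2, 1).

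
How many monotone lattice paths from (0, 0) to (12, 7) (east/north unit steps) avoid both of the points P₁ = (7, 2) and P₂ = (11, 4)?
Number of paths = 38016

Inclusion–exclusion. Total paths: C(19, 12) = 50388. Through P₁: C(9, 7)·C(10, 5) = 9072. Through P₂: C(15, 11)·C(4, 1) = 5460. Since P₁ is strictly southwest of P₂, a monotone path through both must visit P₁ then P₂; paths through both = C(9, 7)·C(6, 4)·C(4, 1) = 2160. Avoid both = 50388 − 9072 − 5460 + 2160 = 38016.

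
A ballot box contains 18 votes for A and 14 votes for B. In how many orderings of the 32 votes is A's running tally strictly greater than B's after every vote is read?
Strict-lead orderings = 58929450

Total orderings of the 32 votes with 18 for A: C(32, 18) = 471435600. By the Bertrand ballot formula (Cycle Lemma / reflection principle), the number of orderings in which A is strictly ahead of B throughout is (p − q)/(p + q) · C(p + q, p) = (18 − 14)/(18 + 14) · 471435600 = 58929450.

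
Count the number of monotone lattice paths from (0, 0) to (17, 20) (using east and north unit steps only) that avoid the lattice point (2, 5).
Number of paths = 12647900790

Total paths from (0, 0) to (17, 20): C(37, 17) = 15905368710. Paths through (2, 5): (paths (0, 0) → (2, 5)) × (paths (2, 5) → (17, 20)) = C(7, 2) · C(30, 15) = 21 · 155117520 = 3257467920. Avoidance count = 15905368710 − 3257467920 = 12647900790.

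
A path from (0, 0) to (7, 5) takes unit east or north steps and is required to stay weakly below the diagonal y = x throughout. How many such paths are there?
Number of paths = 297

By the reflection principle (André's argument), the number of monotone paths to (7, 5) with n ≤ m that never go above y = x is C(12, 7) − C(12, 8) = 792 − 495 = 297.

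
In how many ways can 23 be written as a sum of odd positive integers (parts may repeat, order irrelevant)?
p_odd(23) = 104

Enumerate partitions using only odd parts via the recurrence o(n, m) = o(n, m−2) + o(n−m, m) over odd m, starting from the largest odd part ≤ n. This gives p_odd(23) = 104. (Euler's theorem: equals the count of distinct-part partitions.)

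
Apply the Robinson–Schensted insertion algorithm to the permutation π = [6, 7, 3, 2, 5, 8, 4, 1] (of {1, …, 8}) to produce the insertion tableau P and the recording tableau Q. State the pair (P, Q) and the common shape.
P = [1, 4, 8] / [2, 5] / [3, 7] / [6];  Q = [1, 2, 6] / [3, 5] / [4, 7] / [8];  common shape = (3, 2, 2, 1)

Row-insert the values π_1, π_2, … into P one at a time, bumping the leftmost entry strictly greater than the inserted value down to the next row. The recording tableau Q records, in position (i, j), the step at which that cell was added to P.
  Insert 6 (step 1): P = [6];  Q = [1]
  Insert 7 (step 2): P = [6, 7];  Q = [1, 2]
  Insert 3 (step 3): P = [3, 7] / [6];  Q = [1, 2] / [3]
  Insert 2 (step 4): P = [2, 7] / [3] / [6];  Q = [1, 2] / [3] / [4]
  Insert 5 (step 5): P = [2, 5] / [3, 7] / [6];  Q = [1, 2] / [3, 5] / [4]
  Insert 8 (step 6): P = [2, 5, 8] / [3, 7] / [6];  Q = [1, 2, 6] / [3, 5] / [4]
  Insert 4 (step 7): P = [2, 4, 8] / [3, 5] / [6, 7];  Q = [1, 2, 6] / [3, 5] / [4, 7]
  Insert 1 (step 8): P = [1, 4, 8] / [2, 5] / [3, 7] / [6];  Q = [1, 2, 6] / [3, 5] / [4, 7] / [8]
Final shape: (3, 2, 2, 1).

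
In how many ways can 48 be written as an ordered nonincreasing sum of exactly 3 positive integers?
p(48, 3 parts) = 192

Partitions of n into exactly k parts are in bijection with partitions of n − k into at most k parts (subtract 1 from each part). So p(48, exactly 3) = p(45, parts ≤ 3). Computing via the recurrence p(m, j) = p(m, j−1) + p(m−j, j) gives 192.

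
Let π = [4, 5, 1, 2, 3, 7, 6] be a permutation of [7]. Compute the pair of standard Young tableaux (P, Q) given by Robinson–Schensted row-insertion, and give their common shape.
P = [1, 2, 3, 6] / [4, 5, 7];  Q = [1, 2, 5, 6] / [3, 4, 7];  common shape = (4, 3)

Row-insert the values π_1, π_2, … into P one at a time, bumping the leftmost entry strictly greater than the inserted value down to the next row. The recording tableau Q records, in position (i, j), the step at which that cell was added to P.
  Insert 4 (step 1): P = [4];  Q = [1]
  Insert 5 (step 2): P = [4, 5];  Q = [1, 2]
  Insert 1 (step 3): P = [1, 5] / [4];  Q = [1, 2] / [3]
  Insert 2 (step 4): P = [1, 2] / [4, 5];  Q = [1, 2] / [3, 4]
  Insert 3 (step 5): P = [1, 2, 3] / [4, 5];  Q = [1, 2, 5] / [3, 4]
  Insert 7 (step 6): P = [1, 2, 3, 7] / [4, 5];  Q = [1, 2, 5, 6] / [3, 4]
  Insert 6 (step 7): P = [1, 2, 3, 6] / [4, 5, 7];  Q = [1, 2, 5, 6] / [3, 4, 7]
Final shape: (4, 3).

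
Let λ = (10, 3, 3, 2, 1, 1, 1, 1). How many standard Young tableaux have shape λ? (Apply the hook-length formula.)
# SYT of shape (10, 3, 3, 2, 1, 1, 1, 1) = 439338900

Hook-length formula: f^λ = n! / Π hook(c), product over all cells c of the Young diagram. For λ = (10, 3, 3, 2, 1, 1, 1, 1), n = 22 boxes. Hook lengths by row (left-to-right, top-to-bottom): [17, 12, 10, 7, 6, 5, 4, 3, 2, 1]; [9, 4, 2]; [8, 3, 1]; [6, 1]; [4]; [3]; [2]; [1]. Product of hooks = 2558391091200. So f^λ = 22! / 2558391091200 = 1124000727777607680000 / 2558391091200 = 439338900.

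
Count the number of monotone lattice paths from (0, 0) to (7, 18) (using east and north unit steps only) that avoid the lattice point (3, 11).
Number of paths = 360580

Total paths from (0, 0) to (7, 18): C(25, 7) = 480700. Paths through (3, 11): (paths (0, 0) → (3, 11)) × (paths (3, 11) → (7, 18)) = C(14, 3) · C(11, 4) = 364 · 330 = 120120. Avoidance count = 480700 − 120120 = 360580.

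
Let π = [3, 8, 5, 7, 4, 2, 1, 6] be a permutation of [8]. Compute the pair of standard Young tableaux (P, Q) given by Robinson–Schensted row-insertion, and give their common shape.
P = [1, 4, 6] / [2, 7] / [3] / [5] / [8];  Q = [1, 2, 4] / [3, 8] / [5] / [6] / [7];  common shape = (3, 2, 1, 1, 1)

Row-insert the values π_1, π_2, … into P one at a time, bumping the leftmost entry strictly greater than the inserted value down to the next row. The recording tableau Q records, in position (i, j), the step at which that cell was added to P.
  Insert 3 (step 1): P = [3];  Q = [1]
  Insert 8 (step 2): P = [3, 8];  Q = [1, 2]
  Insert 5 (step 3): P = [3, 5] / [8];  Q = [1, 2] / [3]
  Insert 7 (step 4): P = [3, 5, 7] / [8];  Q = [1, 2, 4] / [3]
  Insert 4 (step 5): P = [3, 4, 7] / [5] / [8];  Q = [1, 2, 4] / [3] / [5]
  Insert 2 (step 6): P = [2, 4, 7] / [3] / [5] / [8];  Q = [1, 2, 4] / [3] / [5] / [6]
  Insert 1 (step 7): P = [1, 4, 7] / [2] / [3] / [5] / [8];  Q = [1, 2, 4] / [3] / [5] / [6] / [7]
  Insert 6 (step 8): P = [1, 4, 6] / [2, 7] / [3] / [5] / [8];  Q = [1, 2, 4] / [3, 8] / [5] / [6] / [7]
Final shape: (3, 2, 1, 1, 1).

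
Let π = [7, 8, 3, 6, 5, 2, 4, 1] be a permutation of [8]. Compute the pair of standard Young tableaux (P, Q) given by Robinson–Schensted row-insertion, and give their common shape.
P = [1, 4] / [2, 5] / [3, 8] / [6] / [7];  Q = [1, 2] / [3, 4] / [5, 7] / [6] / [8];  common shape = (2, 2, 2, 1, 1)

Row-insert the values π_1, π_2, … into P one at a time, bumping the leftmost entry strictly greater than the inserted value down to the next row. The recording tableau Q records, in position (i, j), the step at which that cell was added to P.
  Insert 7 (step 1): P = [7];  Q = [1]
  Insert 8 (step 2): P = [7, 8];  Q = [1, 2]
  Insert 3 (step 3): P = [3, 8] / [7];  Q = [1, 2] / [3]
  Insert 6 (step 4): P = [3, 6] / [7, 8];  Q = [1, 2] / [3, 4]
  Insert 5 (step 5): P = [3, 5] / [6, 8] / [7];  Q = [1, 2] / [3, 4] / [5]
  Insert 2 (step 6): P = [2, 5] / [3, 8] / [6] / [7];  Q = [1, 2] / [3, 4] / [5] / [6]
  Insert 4 (step 7): P = [2, 4] / [3, 5] / [6, 8] / [7];  Q = [1, 2] / [3, 4] / [5, 7] / [6]
  Insert 1 (step 8): P = [1, 4] / [2, 5] / [3, 8] / [6] / [7];  Q = [1, 2] / [3, 4] / [5, 7] / [6] / [8]
Final shape: (2, 2, 2, 1, 1).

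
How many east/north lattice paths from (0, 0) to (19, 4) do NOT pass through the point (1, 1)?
Number of paths = 6195

Total paths from (0, 0) to (19, 4): C(23, 19) = 8855. Paths through (1, 1): (paths (0, 0) → (1, 1)) × (paths (1, 1) → (19, 4)) = C(2, 1) · C(21, 18) = 2 · 1330 = 2660. Avoidance count = 8855 − 2660 = 6195.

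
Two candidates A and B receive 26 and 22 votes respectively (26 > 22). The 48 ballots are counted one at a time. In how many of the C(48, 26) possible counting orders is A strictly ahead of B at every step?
Strict-lead orderings = 2282138106804

Total orderings of the 48 votes with 26 for A: C(48, 26) = 27385657281648. By the Bertrand ballot formula (Cycle Lemma / reflection principle), the number of orderings in which A is strictly ahead of B throughout is (p − q)/(p + q) · C(p + q, p) = (26 − 22)/(26 + 22) · 27385657281648 = 2282138106804.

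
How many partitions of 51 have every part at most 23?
p(51, parts ≤ 23) = 225206

Use the recurrence p(n, m) = p(n, m−1) + p(n−m, m): either the largest part is < m (count p(n, m−1)) or the largest part is exactly m (remove one copy of m, count p(n−m, m)). With p(0, ·) = 1 this gives p(51, parts ≤ 23) = 225206. (By conjugating Young diagrams, this also counts partitions of 51 into at most 23 parts.)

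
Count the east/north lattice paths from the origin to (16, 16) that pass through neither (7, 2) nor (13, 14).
Number of paths = 377761590

Inclusion–exclusion. Total paths: C(32, 16) = 601080390. Through P₁: C(9, 7)·C(23, 9) = 29418840. Through P₂: C(27, 13)·C(5, 3) = 200583000. Since P₁ is strictly southwest of P₂, a monotone path through both must visit P₁ then P₂; paths through both = C(9, 7)·C(18, 6)·C(5, 3) = 6683040. Avoid both = 601080390 − 29418840 − 200583000 + 6683040 = 377761590.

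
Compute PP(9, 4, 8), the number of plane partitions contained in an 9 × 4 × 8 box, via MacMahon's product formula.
PP(9, 4, 8) = 151561524301616

Evaluate the triple product over i = 1..9, j = 1..4, k = 1..8. The factors are (2/1) · (3/2) · (4/3) · (5/4) · (6/5) · (7/6) · (8/7) · (9/8) · … (288 factors total). The numerators and denominators telescope so the product is an integer; carrying out the multiplication exactly gives PP(9, 4, 8) = 151561524301616.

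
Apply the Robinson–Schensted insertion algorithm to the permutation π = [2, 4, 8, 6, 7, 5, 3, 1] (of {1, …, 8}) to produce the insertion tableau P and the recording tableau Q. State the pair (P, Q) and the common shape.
P = [1, 3, 5, 7] / [2] / [4] / [6] / [8];  Q = [1, 2, 3, 5] / [4] / [6] / [7] / [8];  common shape = (4, 1, 1, 1, 1)

Row-insert the values π_1, π_2, … into P one at a time, bumping the leftmost entry strictly greater than the inserted value down to the next row. The recording tableau Q records, in position (i, j), the step at which that cell was added to P.
  Insert 2 (step 1): P = [2];  Q = [1]
  Insert 4 (step 2): P = [2, 4];  Q = [1, 2]
  Insert 8 (step 3): P = [2, 4, 8];  Q = [1, 2, 3]
  Insert 6 (step 4): P = [2, 4, 6] / [8];  Q = [1, 2, 3] / [4]
  Insert 7 (step 5): P = [2, 4, 6, 7] / [8];  Q = [1, 2, 3, 5] / [4]
  Insert 5 (step 6): P = [2, 4, 5, 7] / [6] / [8];  Q = [1, 2, 3, 5] / [4] / [6]
  Insert 3 (step 7): P = [2, 3, 5, 7] / [4] / [6] / [8];  Q = [1, 2, 3, 5] / [4] / [6] / [7]
  Insert 1 (step 8): P = [1, 3, 5, 7] / [2] / [4] / [6] / [8];  Q = [1, 2, 3, 5] / [4] / [6] / [7] / [8]
Final shape: (4, 1, 1, 1, 1).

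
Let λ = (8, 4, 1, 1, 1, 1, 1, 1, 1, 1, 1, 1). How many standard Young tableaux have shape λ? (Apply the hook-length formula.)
# SYT of shape (8, 4, 1, 1, 1, 1, 1, 1, 1, 1, 1, 1) = 24066900

Hook-length formula: f^λ = n! / Π hook(c), product over all cells c of the Young diagram. For λ = (8, 4, 1, 1, 1, 1, 1, 1, 1, 1, 1, 1), n = 22 boxes. Hook lengths by row (left-to-right, top-to-bottom): [19, 8, 7, 6, 4, 3, 2, 1]; [14, 3, 2, 1]; [10]; [9]; [8]; [7]; [6]; [5]; [4]; [3]; [2]; [1]. Product of hooks = 46703178547200. So f^λ = 22! / 46703178547200 = 1124000727777607680000 / 46703178547200 = 24066900.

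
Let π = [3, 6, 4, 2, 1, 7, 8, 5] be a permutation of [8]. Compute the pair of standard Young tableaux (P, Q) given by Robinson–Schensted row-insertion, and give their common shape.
P = [1, 4, 5, 8] / [2, 7] / [3] / [6];  Q = [1, 2, 6, 7] / [3, 8] / [4] / [5];  common shape = (4, 2, 1, 1)

Row-insert the values π_1, π_2, … into P one at a time, bumping the leftmost entry strictly greater than the inserted value down to the next row. The recording tableau Q records, in position (i, j), the step at which that cell was added to P.
  Insert 3 (step 1): P = [3];  Q = [1]
  Insert 6 (step 2): P = [3, 6];  Q = [1, 2]
  Insert 4 (step 3): P = [3, 4] / [6];  Q = [1, 2] / [3]
  Insert 2 (step 4): P = [2, 4] / [3] / [6];  Q = [1, 2] / [3] / [4]
  Insert 1 (step 5): P = [1, 4] / [2] / [3] / [6];  Q = [1, 2] / [3] / [4] / [5]
  Insert 7 (step 6): P = [1, 4, 7] / [2] / [3] / [6];  Q = [1, 2, 6] / [3] / [4] / [5]
  Insert 8 (step 7): P = [1, 4, 7, 8] / [2] / [3] / [6];  Q = [1, 2, 6, 7] / [3] / [4] / [5]
  Insert 5 (step 8): P = [1, 4, 5, 8] / [2, 7] / [3] / [6];  Q = [1, 2, 6, 7] / [3, 8] / [4] / [5]
Final shape: (4, 2, 1, 1).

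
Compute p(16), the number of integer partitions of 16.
p(16) = 231

Compute p(n) via the recurrence p(n, m) = p(n, m−1) + p(n−m, m), where p(n, m) counts partitions of n with all parts ≤ m and p(n) = p(n, n). The base cases are p(0, m) = 1 and p(n, 0) = 0 for n > 0. Filling the table yields p(16) = 231. (Euler's pentagonal recurrence is an alternative.)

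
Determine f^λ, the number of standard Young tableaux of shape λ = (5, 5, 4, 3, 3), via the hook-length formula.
# SYT of shape (5, 5, 4, 3, 3) = 34641750

Hook-length formula: f^λ = n! / Π hook(c), product over all cells c of the Young diagram. For λ = (5, 5, 4, 3, 3), n = 20 boxes. Hook lengths by row (left-to-right, top-to-bottom): [9, 8, 7, 4, 2]; [8, 7, 6, 3, 1]; [6, 5, 4, 1]; [4, 3, 2]; [3, 2, 1]. Product of hooks = 70230343680. So f^λ = 20! / 70230343680 = 2432902008176640000 / 70230343680 = 34641750.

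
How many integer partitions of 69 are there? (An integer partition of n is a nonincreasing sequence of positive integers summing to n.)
p(69) = 3554345

Compute p(n) via the recurrence p(n, m) = p(n, m−1) + p(n−m, m), where p(n, m) counts partitions of n with all parts ≤ m and p(n) = p(n, n). The base cases are p(0, m) = 1 and p(n, 0) = 0 for n > 0. Filling the table yields p(69) = 3554345. (Euler's pentagonal recurrence is an alternative.)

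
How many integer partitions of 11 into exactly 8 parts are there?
p(11, 8 parts) = 3

Partitions of n into exactly k parts ↔ partitions of n − k into at most k parts (subtract 1 from each part). For n = 11, k = 8, the partitions are: 4+1+1+1+1+1+1+1, 3+2+1+1+1+1+1+1, 2+2+2+1+1+1+1+1. Count = 3.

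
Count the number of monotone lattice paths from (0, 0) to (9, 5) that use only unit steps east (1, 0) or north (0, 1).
Number of paths = 2002

A monotone lattice path from (0, 0) to (9, 5) consists of 9 east steps and 5 north steps in some order, so it is determined by which 9 of the 14 steps are east. The count is C(14, 9) = 2002.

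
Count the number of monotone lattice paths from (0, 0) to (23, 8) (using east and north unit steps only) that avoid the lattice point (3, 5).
Number of paths = 7789549

Total paths from (0, 0) to (23, 8): C(31, 23) = 7888725. Paths through (3, 5): (paths (0, 0) → (3, 5)) × (paths (3, 5) → (23, 8)) = C(8, 3) · C(23, 20) = 56 · 1771 = 99176. Avoidance count = 7888725 − 99176 = 7789549.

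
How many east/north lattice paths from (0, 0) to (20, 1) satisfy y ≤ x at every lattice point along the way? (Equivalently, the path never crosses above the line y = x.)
Number of paths = 20

By the reflection principle (André's argument), the number of monotone paths to (20, 1) with n ≤ m that never go above y = x is C(21, 20) − C(21, 21) = 21 − 1 = 20.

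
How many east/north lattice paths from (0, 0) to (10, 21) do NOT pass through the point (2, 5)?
Number of paths = 28907274

Total paths from (0, 0) to (10, 21): C(31, 10) = 44352165. Paths through (2, 5): (paths (0, 0) → (2, 5)) × (paths (2, 5) → (10, 21)) = C(7, 2) · C(24, 8) = 21 · 735471 = 15444891. Avoidance count = 44352165 − 15444891 = 28907274.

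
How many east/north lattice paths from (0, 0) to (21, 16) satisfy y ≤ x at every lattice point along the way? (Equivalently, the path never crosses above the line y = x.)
Number of paths = 3511574910

By the reflection principle (André's argument), the number of monotone paths to (21, 16) with n ≤ m that never go above y = x is C(37, 21) − C(37, 22) = 12875774670 − 9364199760 = 3511574910.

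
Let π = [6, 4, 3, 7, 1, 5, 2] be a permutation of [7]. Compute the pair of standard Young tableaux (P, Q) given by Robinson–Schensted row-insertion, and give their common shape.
P = [1, 2] / [3, 5] / [4, 7] / [6];  Q = [1, 4] / [2, 6] / [3, 7] / [5];  common shape = (2, 2, 2, 1)

Row-insert the values π_1, π_2, … into P one at a time, bumping the leftmost entry strictly greater than the inserted value down to the next row. The recording tableau Q records, in position (i, j), the step at which that cell was added to P.
  Insert 6 (step 1): P = [6];  Q = [1]
  Insert 4 (step 2): P = [4] / [6];  Q = [1] / [2]
  Insert 3 (step 3): P = [3] / [4] / [6];  Q = [1] / [2] / [3]
  Insert 7 (step 4): P = [3, 7] / [4] / [6];  Q = [1, 4] / [2] / [3]
  Insert 1 (step 5): P = [1, 7] / [3] / [4] / [6];  Q = [1, 4] / [2] / [3] / [5]
  Insert 5 (step 6): P = [1, 5] / [3, 7] / [4] / [6];  Q = [1, 4] / [2, 6] / [3] / [5]
  Insert 2 (step 7): P = [1, 2] / [3, 5] / [4, 7] / [6];  Q = [1, 4] / [2, 6] / [3, 7] / [5]
Final shape: (2, 2, 2, 1).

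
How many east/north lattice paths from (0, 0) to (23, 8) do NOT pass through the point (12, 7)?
Number of paths = 7284069

Total paths from (0, 0) to (23, 8): C(31, 23) = 7888725. Paths through (12, 7): (paths (0, 0) → (12, 7)) × (paths (12, 7) → (23, 8)) = C(19, 12) · C(12, 11) = 50388 · 12 = 604656. Avoidance count = 7888725 − 604656 = 7284069.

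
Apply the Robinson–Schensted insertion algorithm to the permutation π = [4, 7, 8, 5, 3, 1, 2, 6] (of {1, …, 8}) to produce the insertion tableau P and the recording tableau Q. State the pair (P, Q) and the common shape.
P = [1, 2, 6] / [3, 5, 8] / [4] / [7];  Q = [1, 2, 3] / [4, 7, 8] / [5] / [6];  common shape = (3, 3, 1, 1)

Row-insert the values π_1, π_2, … into P one at a time, bumping the leftmost entry strictly greater than the inserted value down to the next row. The recording tableau Q records, in position (i, j), the step at which that cell was added to P.
  Insert 4 (step 1): P = [4];  Q = [1]
  Insert 7 (step 2): P = [4, 7];  Q = [1, 2]
  Insert 8 (step 3): P = [4, 7, 8];  Q = [1, 2, 3]
  Insert 5 (step 4): P = [4, 5, 8] / [7];  Q = [1, 2, 3] / [4]
  Insert 3 (step 5): P = [3, 5, 8] / [4] / [7];  Q = [1, 2, 3] / [4] / [5]
  Insert 1 (step 6): P = [1, 5, 8] / [3] / [4] / [7];  Q = [1, 2, 3] / [4] / [5] / [6]
  Insert 2 (step 7): P = [1, 2, 8] / [3, 5] / [4] / [7];  Q = [1, 2, 3] / [4, 7] / [5] / [6]
  Insert 6 (step 8): P = [1, 2, 6] / [3, 5, 8] / [4] / [7];  Q = [1, 2, 3] / [4, 7, 8] / [5] / [6]
Final shape: (3, 3, 1, 1).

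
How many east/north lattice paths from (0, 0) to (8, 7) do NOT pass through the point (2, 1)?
Number of paths = 3663

Total paths from (0, 0) to (8, 7): C(15, 8) = 6435. Paths through (2, 1): (paths (0, 0) → (2, 1)) × (paths (2, 1) → (8, 7)) = C(3, 2) · C(12, 6) = 3 · 924 = 2772. Avoidance count = 6435 − 2772 = 3663.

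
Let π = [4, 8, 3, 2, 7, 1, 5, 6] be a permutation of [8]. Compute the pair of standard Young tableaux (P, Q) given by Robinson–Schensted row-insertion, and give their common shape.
P = [1, 5, 6] / [2, 7] / [3, 8] / [4];  Q = [1, 2, 8] / [3, 5] / [4, 7] / [6];  common shape = (3, 2, 2, 1)

Row-insert the values π_1, π_2, … into P one at a time, bumping the leftmost entry strictly greater than the inserted value down to the next row. The recording tableau Q records, in position (i, j), the step at which that cell was added to P.
  Insert 4 (step 1): P = [4];  Q = [1]
  Insert 8 (step 2): P = [4, 8];  Q = [1, 2]
  Insert 3 (step 3): P = [3, 8] / [4];  Q = [1, 2] / [3]
  Insert 2 (step 4): P = [2, 8] / [3] / [4];  Q = [1, 2] / [3] / [4]
  Insert 7 (step 5): P = [2, 7] / [3, 8] / [4];  Q = [1, 2] / [3, 5] / [4]
  Insert 1 (step 6): P = [1, 7] / [2, 8] / [3] / [4];  Q = [1, 2] / [3, 5] / [4] / [6]
  Insert 5 (step 7): P = [1, 5] / [2, 7] / [3, 8] / [4];  Q = [1, 2] / [3, 5] / [4, 7] / [6]
  Insert 6 (step 8): P = [1, 5, 6] / [2, 7] / [3, 8] / [4];  Q = [1, 2, 8] / [3, 5] / [4, 7] / [6]
Final shape: (3, 2, 2, 1).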